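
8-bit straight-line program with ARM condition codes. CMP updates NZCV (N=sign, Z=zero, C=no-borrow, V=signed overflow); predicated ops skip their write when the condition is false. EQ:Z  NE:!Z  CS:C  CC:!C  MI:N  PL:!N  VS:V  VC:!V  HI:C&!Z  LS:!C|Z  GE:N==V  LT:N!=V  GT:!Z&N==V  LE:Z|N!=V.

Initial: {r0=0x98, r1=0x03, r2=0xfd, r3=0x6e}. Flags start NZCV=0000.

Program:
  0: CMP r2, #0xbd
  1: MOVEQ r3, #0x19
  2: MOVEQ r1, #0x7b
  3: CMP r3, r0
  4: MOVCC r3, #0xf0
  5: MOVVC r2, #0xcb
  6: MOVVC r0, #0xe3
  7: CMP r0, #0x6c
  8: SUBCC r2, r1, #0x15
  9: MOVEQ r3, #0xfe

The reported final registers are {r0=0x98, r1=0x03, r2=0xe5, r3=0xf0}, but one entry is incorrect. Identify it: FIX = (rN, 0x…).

[0] flags=0010 → (cmp)
[1] flags=0010 EQ?F → skip
[2] flags=0010 EQ?F → skip
[3] flags=1001 → (cmp)
[4] flags=1001 CC?T → r3=0xf0
[5] flags=1001 VC?F → skip
[6] flags=1001 VC?F → skip
[7] flags=0011 → (cmp)
[8] flags=0011 CC?F → skip
[9] flags=0011 EQ?F → skip

FIX = (r2, 0xfd)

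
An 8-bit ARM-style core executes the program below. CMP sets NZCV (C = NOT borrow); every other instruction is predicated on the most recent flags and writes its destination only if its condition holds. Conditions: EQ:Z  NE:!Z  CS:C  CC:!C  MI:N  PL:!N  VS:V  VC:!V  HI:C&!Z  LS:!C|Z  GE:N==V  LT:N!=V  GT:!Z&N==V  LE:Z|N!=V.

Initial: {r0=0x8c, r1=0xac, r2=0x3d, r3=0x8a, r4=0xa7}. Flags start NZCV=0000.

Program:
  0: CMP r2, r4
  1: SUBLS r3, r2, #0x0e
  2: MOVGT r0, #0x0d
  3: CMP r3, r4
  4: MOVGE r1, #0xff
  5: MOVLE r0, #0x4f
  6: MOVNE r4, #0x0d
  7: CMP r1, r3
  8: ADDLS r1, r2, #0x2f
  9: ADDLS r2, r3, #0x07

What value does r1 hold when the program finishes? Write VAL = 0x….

VAL = 0xff

0: ✓ CMP  NZCV=1001
1: ✓ SUBLS  r3←0x2f
2: ✓ MOVGT  r0←0x0d
3: ✓ CMP  NZCV=1001
4: ✓ MOVGE  r1←0xff
5: · MOVLE
6: ✓ MOVNE  r4←0x0d
7: ✓ CMP  NZCV=1010
8: · ADDLS
9: · ADDLS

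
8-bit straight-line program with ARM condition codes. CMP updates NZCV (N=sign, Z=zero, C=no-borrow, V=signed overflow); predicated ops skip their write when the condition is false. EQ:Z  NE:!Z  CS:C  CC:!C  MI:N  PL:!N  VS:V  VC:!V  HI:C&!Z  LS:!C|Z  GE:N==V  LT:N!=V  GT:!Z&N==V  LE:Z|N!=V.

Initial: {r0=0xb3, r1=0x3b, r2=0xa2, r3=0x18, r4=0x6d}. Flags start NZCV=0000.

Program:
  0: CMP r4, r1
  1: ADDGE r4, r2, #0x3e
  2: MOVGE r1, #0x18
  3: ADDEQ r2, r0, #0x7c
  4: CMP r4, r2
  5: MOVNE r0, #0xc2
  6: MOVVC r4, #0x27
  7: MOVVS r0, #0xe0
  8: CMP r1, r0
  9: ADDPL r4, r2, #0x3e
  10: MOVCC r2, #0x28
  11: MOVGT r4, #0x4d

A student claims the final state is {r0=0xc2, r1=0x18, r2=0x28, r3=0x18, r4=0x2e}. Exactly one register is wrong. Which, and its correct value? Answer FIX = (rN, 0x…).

FIX = (r4, 0x4d)

0: ✓ CMP  NZCV=0010
1: ✓ ADDGE  r4←0xe0
2: ✓ MOVGE  r1←0x18
3: · ADDEQ
4: ✓ CMP  NZCV=0010
5: ✓ MOVNE  r0←0xc2
6: ✓ MOVVC  r4←0x27
7: · MOVVS
8: ✓ CMP  NZCV=0000
9: ✓ ADDPL  r4←0xe0
10: ✓ MOVCC  r2←0x28
11: ✓ MOVGT  r4←0x4d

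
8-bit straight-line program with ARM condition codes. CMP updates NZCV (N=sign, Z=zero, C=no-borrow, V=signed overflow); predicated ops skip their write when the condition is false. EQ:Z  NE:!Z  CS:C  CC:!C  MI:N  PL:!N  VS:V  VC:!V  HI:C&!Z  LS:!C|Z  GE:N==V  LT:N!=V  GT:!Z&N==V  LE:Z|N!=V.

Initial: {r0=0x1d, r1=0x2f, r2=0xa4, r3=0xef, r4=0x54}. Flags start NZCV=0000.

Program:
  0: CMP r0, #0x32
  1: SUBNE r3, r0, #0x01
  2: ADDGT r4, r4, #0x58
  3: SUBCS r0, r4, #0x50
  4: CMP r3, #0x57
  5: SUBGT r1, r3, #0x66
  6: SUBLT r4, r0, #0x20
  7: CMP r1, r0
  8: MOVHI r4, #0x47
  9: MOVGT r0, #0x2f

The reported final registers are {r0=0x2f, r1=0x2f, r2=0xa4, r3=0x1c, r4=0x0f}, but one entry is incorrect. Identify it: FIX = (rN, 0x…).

FIX = (r4, 0x47)

[0] flags=1000 → (cmp)
[1] flags=1000 NE?T → r3=0x1c
[2] flags=1000 GT?F → skip
[3] flags=1000 CS?F → skip
[4] flags=1000 → (cmp)
[5] flags=1000 GT?F → skip
[6] flags=1000 LT?T → r4=0xfd
[7] flags=0010 → (cmp)
[8] flags=0010 HI?T → r4=0x47
[9] flags=0010 GT?T → r0=0x2f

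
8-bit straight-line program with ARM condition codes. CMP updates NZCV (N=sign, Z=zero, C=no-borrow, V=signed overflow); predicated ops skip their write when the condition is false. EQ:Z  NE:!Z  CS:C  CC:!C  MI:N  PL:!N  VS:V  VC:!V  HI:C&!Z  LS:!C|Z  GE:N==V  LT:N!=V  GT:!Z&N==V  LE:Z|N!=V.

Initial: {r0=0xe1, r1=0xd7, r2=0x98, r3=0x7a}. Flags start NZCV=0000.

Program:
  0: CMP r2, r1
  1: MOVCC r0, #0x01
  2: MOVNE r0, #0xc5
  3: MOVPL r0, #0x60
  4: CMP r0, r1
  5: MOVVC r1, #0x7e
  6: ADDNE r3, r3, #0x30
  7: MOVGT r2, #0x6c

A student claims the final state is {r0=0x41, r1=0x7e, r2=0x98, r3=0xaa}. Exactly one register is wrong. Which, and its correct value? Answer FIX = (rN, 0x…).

FIX = (r0, 0xc5)

0: ✓ CMP  NZCV=1000
1: ✓ MOVCC  r0←0x01
2: ✓ MOVNE  r0←0xc5
3: · MOVPL
4: ✓ CMP  NZCV=1000
5: ✓ MOVVC  r1←0x7e
6: ✓ ADDNE  r3←0xaa
7: · MOVGT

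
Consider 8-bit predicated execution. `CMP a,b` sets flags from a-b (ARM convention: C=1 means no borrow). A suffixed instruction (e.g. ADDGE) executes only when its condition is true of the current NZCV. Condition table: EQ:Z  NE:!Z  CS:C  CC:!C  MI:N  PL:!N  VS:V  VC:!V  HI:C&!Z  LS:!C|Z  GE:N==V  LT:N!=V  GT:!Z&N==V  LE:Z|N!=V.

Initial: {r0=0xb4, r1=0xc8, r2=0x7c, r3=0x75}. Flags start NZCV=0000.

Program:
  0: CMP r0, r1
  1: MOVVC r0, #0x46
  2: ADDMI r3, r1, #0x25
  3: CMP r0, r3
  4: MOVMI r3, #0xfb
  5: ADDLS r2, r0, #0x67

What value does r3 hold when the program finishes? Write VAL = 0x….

VAL = 0xed

[0] flags=1000 → (cmp)
[1] flags=1000 VC?T → r0=0x46
[2] flags=1000 MI?T → r3=0xed
[3] flags=0000 → (cmp)
[4] flags=0000 MI?F → skip
[5] flags=0000 LS?T → r2=0xad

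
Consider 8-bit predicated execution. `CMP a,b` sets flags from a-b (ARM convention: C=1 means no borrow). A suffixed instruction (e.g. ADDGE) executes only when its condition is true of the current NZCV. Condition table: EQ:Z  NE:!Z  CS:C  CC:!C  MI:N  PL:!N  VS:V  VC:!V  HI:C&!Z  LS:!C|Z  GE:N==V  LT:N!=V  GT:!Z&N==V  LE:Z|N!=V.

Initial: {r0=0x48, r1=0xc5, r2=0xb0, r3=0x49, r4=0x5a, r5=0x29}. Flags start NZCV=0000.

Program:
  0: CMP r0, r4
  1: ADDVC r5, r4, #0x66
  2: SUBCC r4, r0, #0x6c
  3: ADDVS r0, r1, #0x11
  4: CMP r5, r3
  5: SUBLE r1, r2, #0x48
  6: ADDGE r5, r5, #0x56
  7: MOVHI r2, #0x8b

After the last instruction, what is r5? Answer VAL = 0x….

VAL = 0xc0

[0] flags=1000 → (cmp)
[1] flags=1000 VC?T → r5=0xc0
[2] flags=1000 CC?T → r4=0xdc
[3] flags=1000 VS?F → skip
[4] flags=0011 → (cmp)
[5] flags=0011 LE?T → r1=0x68
[6] flags=0011 GE?F → skip
[7] flags=0011 HI?T → r2=0x8b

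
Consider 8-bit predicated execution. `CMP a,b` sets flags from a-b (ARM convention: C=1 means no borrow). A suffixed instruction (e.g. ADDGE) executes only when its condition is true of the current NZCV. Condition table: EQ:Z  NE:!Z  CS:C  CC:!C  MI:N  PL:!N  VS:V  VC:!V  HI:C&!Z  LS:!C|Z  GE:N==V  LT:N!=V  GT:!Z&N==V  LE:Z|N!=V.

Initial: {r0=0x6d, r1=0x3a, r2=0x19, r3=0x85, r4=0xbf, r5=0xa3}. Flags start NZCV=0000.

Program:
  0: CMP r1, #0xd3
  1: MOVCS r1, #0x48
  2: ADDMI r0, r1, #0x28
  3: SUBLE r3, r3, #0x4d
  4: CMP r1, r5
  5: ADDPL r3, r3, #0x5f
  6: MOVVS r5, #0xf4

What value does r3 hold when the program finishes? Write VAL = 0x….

VAL = 0x85

[0] flags=0000 → (cmp)
[1] flags=0000 CS?F → skip
[2] flags=0000 MI?F → skip
[3] flags=0000 LE?F → skip
[4] flags=1001 → (cmp)
[5] flags=1001 PL?F → skip
[6] flags=1001 VS?T → r5=0xf4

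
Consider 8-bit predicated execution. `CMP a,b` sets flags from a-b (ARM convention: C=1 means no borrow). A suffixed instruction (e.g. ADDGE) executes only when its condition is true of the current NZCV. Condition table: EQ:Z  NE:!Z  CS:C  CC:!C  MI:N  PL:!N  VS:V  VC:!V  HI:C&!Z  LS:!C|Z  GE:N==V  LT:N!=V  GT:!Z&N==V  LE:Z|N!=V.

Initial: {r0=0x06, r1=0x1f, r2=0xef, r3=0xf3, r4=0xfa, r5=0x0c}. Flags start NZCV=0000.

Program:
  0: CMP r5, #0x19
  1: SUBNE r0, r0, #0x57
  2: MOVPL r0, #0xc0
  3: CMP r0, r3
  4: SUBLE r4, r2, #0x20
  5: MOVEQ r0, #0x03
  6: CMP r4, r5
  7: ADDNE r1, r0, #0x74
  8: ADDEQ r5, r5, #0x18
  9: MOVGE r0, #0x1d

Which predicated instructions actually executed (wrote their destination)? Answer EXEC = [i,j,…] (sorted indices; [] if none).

0: ✓ CMP  NZCV=1000
1: ✓ SUBNE  r0←0xaf
2: · MOVPL
3: ✓ CMP  NZCV=1000
4: ✓ SUBLE  r4←0xcf
5: · MOVEQ
6: ✓ CMP  NZCV=1010
7: ✓ ADDNE  r1←0x23
8: · ADDEQ
9: · MOVGE

EXEC = [1,4,7]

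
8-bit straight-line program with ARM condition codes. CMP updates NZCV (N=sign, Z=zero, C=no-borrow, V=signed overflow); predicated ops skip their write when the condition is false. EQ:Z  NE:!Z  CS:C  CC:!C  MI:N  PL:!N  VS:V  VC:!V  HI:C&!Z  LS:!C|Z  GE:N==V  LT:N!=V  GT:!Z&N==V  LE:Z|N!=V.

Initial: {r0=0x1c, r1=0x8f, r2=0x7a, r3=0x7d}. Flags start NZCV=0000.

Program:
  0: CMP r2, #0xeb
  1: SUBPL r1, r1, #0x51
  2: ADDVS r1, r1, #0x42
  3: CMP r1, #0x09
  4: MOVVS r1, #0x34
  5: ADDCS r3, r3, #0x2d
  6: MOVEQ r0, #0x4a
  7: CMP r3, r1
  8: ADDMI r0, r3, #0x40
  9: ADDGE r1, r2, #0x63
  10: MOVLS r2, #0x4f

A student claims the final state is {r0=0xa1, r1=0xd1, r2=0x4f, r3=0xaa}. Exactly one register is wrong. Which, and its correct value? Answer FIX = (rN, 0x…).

[0] flags=1001 → (cmp)
[1] flags=1001 PL?F → skip
[2] flags=1001 VS?T → r1=0xd1
[3] flags=1010 → (cmp)
[4] flags=1010 VS?F → skip
[5] flags=1010 CS?T → r3=0xaa
[6] flags=1010 EQ?F → skip
[7] flags=1000 → (cmp)
[8] flags=1000 MI?T → r0=0xea
[9] flags=1000 GE?F → skip
[10] flags=1000 LS?T → r2=0x4f

FIX = (r0, 0xea)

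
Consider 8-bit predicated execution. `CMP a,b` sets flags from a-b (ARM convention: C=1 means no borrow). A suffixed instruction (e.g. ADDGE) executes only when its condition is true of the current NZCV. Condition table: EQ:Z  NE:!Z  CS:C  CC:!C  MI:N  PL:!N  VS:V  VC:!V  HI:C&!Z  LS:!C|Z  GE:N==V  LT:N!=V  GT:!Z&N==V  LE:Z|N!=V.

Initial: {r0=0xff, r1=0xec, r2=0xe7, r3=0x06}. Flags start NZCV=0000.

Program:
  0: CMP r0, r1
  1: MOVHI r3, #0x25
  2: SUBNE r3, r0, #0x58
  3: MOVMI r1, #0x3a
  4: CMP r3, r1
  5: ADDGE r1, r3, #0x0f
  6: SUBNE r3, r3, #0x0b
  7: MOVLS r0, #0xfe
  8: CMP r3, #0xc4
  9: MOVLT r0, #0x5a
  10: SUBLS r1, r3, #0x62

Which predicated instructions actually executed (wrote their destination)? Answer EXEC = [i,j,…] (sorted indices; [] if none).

EXEC = [1,2,6,7,9,10]

[0] flags=0010 → (cmp)
[1] flags=0010 HI?T → r3=0x25
[2] flags=0010 NE?T → r3=0xa7
[3] flags=0010 MI?F → skip
[4] flags=1000 → (cmp)
[5] flags=1000 GE?F → skip
[6] flags=1000 NE?T → r3=0x9c
[7] flags=1000 LS?T → r0=0xfe
[8] flags=1000 → (cmp)
[9] flags=1000 LT?T → r0=0x5a
[10] flags=1000 LS?T → r1=0x3a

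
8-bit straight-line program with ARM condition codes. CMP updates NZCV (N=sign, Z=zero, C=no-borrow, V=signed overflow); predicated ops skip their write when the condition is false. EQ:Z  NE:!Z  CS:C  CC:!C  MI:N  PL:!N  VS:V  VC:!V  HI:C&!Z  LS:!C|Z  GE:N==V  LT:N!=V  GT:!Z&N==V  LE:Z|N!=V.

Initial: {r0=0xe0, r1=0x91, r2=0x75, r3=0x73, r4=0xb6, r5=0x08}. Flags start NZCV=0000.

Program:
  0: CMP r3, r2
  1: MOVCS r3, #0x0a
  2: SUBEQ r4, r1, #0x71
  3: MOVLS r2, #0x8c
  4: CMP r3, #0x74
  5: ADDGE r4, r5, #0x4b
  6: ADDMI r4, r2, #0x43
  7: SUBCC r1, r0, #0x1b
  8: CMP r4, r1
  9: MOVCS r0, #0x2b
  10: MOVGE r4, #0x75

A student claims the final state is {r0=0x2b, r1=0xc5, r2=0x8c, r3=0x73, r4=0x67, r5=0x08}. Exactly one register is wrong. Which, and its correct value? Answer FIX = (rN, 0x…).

FIX = (r4, 0x75)

0: ✓ CMP  NZCV=1000
1: · MOVCS
2: · SUBEQ
3: ✓ MOVLS  r2←0x8c
4: ✓ CMP  NZCV=1000
5: · ADDGE
6: ✓ ADDMI  r4←0xcf
7: ✓ SUBCC  r1←0xc5
8: ✓ CMP  NZCV=0010
9: ✓ MOVCS  r0←0x2b
10: ✓ MOVGE  r4←0x75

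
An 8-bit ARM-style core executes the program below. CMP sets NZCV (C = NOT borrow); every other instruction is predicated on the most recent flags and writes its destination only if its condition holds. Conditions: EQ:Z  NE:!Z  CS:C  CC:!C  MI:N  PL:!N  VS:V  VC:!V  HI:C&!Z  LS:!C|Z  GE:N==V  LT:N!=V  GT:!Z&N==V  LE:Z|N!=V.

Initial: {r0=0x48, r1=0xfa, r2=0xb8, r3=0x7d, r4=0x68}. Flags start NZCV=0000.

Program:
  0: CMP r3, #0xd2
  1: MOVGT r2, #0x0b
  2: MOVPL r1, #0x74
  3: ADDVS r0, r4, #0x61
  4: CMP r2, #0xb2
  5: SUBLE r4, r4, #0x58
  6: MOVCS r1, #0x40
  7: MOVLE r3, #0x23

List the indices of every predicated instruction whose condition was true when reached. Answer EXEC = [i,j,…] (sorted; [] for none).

EXEC = [1,3]

0: ✓ CMP  NZCV=1001
1: ✓ MOVGT  r2←0x0b
2: · MOVPL
3: ✓ ADDVS  r0←0xc9
4: ✓ CMP  NZCV=0000
5: · SUBLE
6: · MOVCS
7: · MOVLE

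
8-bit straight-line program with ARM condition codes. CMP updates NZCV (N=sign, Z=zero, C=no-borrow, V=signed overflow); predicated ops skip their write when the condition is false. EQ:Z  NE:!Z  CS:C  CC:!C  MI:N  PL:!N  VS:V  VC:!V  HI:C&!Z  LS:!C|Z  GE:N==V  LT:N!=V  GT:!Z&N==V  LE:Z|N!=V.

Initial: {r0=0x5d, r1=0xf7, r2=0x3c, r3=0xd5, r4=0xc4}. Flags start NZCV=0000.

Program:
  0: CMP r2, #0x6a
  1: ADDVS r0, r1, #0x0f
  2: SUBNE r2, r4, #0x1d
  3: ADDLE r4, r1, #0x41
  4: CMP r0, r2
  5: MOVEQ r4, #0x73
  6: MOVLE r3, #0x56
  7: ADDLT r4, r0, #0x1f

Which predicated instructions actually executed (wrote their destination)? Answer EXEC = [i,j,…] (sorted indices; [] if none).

EXEC = [2,3]

0: ✓ CMP  NZCV=1000
1: · ADDVS
2: ✓ SUBNE  r2←0xa7
3: ✓ ADDLE  r4←0x38
4: ✓ CMP  NZCV=1001
5: · MOVEQ
6: · MOVLE
7: · ADDLT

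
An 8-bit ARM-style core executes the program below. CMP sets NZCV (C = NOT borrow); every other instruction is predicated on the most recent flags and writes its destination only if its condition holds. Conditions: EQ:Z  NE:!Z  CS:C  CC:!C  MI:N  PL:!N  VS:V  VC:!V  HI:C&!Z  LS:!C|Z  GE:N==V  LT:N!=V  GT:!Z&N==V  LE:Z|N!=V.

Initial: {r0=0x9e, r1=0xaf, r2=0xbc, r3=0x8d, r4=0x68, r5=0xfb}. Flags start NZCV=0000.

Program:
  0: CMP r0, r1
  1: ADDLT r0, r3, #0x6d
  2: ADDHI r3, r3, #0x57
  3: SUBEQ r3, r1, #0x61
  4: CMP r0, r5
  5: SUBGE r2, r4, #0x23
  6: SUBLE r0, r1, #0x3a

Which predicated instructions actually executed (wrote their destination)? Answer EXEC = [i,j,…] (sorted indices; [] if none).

0: ✓ CMP  NZCV=1000
1: ✓ ADDLT  r0←0xfa
2: · ADDHI
3: · SUBEQ
4: ✓ CMP  NZCV=1000
5: · SUBGE
6: ✓ SUBLE  r0←0x75

EXEC = [1,6]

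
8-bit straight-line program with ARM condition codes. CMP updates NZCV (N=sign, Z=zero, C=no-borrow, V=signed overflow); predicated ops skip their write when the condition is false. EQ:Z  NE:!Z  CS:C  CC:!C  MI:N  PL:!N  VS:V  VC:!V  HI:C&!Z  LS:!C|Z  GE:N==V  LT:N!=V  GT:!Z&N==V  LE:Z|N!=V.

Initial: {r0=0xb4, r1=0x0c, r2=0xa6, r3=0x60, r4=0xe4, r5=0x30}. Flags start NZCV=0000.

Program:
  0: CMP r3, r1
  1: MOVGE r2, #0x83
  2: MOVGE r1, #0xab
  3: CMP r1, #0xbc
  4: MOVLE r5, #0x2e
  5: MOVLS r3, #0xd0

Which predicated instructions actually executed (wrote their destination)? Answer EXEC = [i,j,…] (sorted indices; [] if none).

0: ✓ CMP  NZCV=0010
1: ✓ MOVGE  r2←0x83
2: ✓ MOVGE  r1←0xab
3: ✓ CMP  NZCV=1000
4: ✓ MOVLE  r5←0x2e
5: ✓ MOVLS  r3←0xd0

EXEC = [1,2,4,5]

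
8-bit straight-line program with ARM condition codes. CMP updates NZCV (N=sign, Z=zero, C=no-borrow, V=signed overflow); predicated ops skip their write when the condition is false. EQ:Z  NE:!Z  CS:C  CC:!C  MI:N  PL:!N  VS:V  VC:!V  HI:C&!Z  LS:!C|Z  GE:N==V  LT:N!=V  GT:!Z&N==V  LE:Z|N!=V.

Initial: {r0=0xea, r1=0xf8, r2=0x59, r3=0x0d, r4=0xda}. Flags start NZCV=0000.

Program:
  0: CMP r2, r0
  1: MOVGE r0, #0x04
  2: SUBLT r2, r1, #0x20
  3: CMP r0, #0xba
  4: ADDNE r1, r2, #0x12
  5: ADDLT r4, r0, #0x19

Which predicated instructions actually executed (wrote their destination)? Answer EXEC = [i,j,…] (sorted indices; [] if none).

0: ✓ CMP  NZCV=0000
1: ✓ MOVGE  r0←0x04
2: · SUBLT
3: ✓ CMP  NZCV=0000
4: ✓ ADDNE  r1←0x6b
5: · ADDLT

EXEC = [1,4]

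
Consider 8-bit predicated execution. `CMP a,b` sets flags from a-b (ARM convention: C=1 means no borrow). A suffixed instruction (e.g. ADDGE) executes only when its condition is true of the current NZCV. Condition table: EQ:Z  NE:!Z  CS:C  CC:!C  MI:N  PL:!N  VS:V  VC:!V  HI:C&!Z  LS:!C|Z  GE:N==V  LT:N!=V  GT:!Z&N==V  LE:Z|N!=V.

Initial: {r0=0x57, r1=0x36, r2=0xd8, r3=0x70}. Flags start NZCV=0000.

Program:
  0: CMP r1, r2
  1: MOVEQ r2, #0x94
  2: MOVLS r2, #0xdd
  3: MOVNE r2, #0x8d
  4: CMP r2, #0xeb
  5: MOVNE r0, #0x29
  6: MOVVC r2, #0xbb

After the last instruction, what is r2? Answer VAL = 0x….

VAL = 0xbb

0: ✓ CMP  NZCV=0000
1: · MOVEQ
2: ✓ MOVLS  r2←0xdd
3: ✓ MOVNE  r2←0x8d
4: ✓ CMP  NZCV=1000
5: ✓ MOVNE  r0←0x29
6: ✓ MOVVC  r2←0xbb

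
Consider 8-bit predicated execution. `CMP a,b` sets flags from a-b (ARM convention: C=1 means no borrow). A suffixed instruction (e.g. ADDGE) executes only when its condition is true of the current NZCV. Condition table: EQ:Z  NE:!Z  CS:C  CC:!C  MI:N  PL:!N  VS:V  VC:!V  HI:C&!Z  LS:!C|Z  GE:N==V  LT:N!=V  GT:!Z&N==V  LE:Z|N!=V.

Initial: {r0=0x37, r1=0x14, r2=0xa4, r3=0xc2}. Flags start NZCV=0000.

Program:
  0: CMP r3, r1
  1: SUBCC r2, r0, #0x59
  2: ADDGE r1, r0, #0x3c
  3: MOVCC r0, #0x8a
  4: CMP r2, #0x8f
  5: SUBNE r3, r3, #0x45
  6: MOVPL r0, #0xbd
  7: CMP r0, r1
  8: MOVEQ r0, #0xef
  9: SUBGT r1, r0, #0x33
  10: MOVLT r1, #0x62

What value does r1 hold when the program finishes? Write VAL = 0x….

0: ✓ CMP  NZCV=1010
1: · SUBCC
2: · ADDGE
3: · MOVCC
4: ✓ CMP  NZCV=0010
5: ✓ SUBNE  r3←0x7d
6: ✓ MOVPL  r0←0xbd
7: ✓ CMP  NZCV=1010
8: · MOVEQ
9: · SUBGT
10: ✓ MOVLT  r1←0x62

VAL = 0x62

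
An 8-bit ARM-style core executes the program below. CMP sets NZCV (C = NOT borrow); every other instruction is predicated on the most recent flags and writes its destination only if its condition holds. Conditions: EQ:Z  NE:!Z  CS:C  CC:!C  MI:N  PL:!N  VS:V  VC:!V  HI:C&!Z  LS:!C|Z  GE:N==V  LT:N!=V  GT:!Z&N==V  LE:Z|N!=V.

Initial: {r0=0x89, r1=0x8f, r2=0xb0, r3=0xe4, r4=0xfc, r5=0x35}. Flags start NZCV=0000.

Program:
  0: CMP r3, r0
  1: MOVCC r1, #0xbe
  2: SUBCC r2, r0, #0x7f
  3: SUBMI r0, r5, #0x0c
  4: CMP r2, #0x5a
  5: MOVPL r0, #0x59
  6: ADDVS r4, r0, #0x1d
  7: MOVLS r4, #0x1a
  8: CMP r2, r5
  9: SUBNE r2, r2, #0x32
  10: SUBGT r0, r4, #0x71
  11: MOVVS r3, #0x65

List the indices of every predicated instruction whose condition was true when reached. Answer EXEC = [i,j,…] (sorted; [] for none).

EXEC = [5,6,9,11]

[0] flags=0010 → (cmp)
[1] flags=0010 CC?F → skip
[2] flags=0010 CC?F → skip
[3] flags=0010 MI?F → skip
[4] flags=0011 → (cmp)
[5] flags=0011 PL?T → r0=0x59
[6] flags=0011 VS?T → r4=0x76
[7] flags=0011 LS?F → skip
[8] flags=0011 → (cmp)
[9] flags=0011 NE?T → r2=0x7e
[10] flags=0011 GT?F → skip
[11] flags=0011 VS?T → r3=0x65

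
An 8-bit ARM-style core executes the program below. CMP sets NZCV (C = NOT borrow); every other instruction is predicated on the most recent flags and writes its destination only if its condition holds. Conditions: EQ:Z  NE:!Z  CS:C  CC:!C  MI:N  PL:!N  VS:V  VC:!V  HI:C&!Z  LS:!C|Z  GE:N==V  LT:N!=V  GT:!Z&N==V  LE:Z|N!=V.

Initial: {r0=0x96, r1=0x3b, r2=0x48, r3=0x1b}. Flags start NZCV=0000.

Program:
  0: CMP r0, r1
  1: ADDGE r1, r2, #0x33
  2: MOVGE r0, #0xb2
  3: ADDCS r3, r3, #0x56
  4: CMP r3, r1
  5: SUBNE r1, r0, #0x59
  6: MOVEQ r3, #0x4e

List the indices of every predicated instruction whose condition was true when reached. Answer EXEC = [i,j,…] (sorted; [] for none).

EXEC = [3,5]

[0] flags=0011 → (cmp)
[1] flags=0011 GE?F → skip
[2] flags=0011 GE?F → skip
[3] flags=0011 CS?T → r3=0x71
[4] flags=0010 → (cmp)
[5] flags=0010 NE?T → r1=0x3d
[6] flags=0010 EQ?F → skip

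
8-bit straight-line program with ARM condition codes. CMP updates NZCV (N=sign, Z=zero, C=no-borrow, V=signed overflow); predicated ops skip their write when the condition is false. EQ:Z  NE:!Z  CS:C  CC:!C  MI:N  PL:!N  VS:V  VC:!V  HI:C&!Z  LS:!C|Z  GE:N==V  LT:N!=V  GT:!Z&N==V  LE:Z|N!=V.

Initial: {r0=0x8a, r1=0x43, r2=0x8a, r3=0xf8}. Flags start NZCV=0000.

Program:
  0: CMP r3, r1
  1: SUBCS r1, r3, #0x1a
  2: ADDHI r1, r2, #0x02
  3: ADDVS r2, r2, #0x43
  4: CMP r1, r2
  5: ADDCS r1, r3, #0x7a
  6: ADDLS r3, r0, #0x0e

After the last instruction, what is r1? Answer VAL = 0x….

VAL = 0x72

0: ✓ CMP  NZCV=1010
1: ✓ SUBCS  r1←0xde
2: ✓ ADDHI  r1←0x8c
3: · ADDVS
4: ✓ CMP  NZCV=0010
5: ✓ ADDCS  r1←0x72
6: · ADDLS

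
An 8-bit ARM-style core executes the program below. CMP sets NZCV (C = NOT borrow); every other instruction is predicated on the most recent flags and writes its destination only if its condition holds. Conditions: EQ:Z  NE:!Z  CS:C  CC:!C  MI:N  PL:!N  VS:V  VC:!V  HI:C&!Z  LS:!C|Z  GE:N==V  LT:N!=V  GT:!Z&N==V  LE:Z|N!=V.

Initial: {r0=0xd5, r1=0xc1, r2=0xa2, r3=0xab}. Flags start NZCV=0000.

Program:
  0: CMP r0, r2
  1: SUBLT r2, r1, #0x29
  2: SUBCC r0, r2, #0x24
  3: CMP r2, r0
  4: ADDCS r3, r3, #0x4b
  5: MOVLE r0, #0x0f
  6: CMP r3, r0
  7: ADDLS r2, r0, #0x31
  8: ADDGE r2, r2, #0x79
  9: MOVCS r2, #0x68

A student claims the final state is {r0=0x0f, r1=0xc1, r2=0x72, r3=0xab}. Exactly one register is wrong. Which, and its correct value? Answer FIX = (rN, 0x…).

[0] flags=0010 → (cmp)
[1] flags=0010 LT?F → skip
[2] flags=0010 CC?F → skip
[3] flags=1000 → (cmp)
[4] flags=1000 CS?F → skip
[5] flags=1000 LE?T → r0=0x0f
[6] flags=1010 → (cmp)
[7] flags=1010 LS?F → skip
[8] flags=1010 GE?F → skip
[9] flags=1010 CS?T → r2=0x68

FIX = (r2, 0x68)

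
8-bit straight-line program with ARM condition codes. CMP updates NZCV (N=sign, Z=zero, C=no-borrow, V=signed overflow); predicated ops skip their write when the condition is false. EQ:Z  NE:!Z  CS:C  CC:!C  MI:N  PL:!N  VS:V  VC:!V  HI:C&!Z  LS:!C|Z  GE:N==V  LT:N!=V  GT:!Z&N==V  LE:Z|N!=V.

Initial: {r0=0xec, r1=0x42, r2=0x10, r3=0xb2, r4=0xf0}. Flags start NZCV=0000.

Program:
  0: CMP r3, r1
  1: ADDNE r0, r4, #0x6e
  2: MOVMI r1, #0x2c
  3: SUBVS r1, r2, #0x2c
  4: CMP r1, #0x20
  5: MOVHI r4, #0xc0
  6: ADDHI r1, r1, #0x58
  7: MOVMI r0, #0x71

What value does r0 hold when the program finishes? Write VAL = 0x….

0: ✓ CMP  NZCV=0011
1: ✓ ADDNE  r0←0x5e
2: · MOVMI
3: ✓ SUBVS  r1←0xe4
4: ✓ CMP  NZCV=1010
5: ✓ MOVHI  r4←0xc0
6: ✓ ADDHI  r1←0x3c
7: ✓ MOVMI  r0←0x71

VAL = 0x71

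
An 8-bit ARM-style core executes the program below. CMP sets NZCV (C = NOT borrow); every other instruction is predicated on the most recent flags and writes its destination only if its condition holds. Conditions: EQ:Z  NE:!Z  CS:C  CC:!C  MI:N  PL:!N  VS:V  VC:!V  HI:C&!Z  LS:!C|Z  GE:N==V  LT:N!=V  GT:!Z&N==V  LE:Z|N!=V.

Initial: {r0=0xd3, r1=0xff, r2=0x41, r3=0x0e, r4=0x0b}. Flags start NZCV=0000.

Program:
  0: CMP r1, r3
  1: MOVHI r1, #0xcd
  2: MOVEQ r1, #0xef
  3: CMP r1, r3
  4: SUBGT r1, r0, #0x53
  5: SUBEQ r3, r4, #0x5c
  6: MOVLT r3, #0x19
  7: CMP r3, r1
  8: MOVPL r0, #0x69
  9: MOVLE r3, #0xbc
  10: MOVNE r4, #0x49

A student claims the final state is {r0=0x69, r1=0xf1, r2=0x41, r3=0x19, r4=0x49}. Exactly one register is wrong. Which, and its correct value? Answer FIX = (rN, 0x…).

FIX = (r1, 0xcd)

[0] flags=1010 → (cmp)
[1] flags=1010 HI?T → r1=0xcd
[2] flags=1010 EQ?F → skip
[3] flags=1010 → (cmp)
[4] flags=1010 GT?F → skip
[5] flags=1010 EQ?F → skip
[6] flags=1010 LT?T → r3=0x19
[7] flags=0000 → (cmp)
[8] flags=0000 PL?T → r0=0x69
[9] flags=0000 LE?F → skip
[10] flags=0000 NE?T → r4=0x49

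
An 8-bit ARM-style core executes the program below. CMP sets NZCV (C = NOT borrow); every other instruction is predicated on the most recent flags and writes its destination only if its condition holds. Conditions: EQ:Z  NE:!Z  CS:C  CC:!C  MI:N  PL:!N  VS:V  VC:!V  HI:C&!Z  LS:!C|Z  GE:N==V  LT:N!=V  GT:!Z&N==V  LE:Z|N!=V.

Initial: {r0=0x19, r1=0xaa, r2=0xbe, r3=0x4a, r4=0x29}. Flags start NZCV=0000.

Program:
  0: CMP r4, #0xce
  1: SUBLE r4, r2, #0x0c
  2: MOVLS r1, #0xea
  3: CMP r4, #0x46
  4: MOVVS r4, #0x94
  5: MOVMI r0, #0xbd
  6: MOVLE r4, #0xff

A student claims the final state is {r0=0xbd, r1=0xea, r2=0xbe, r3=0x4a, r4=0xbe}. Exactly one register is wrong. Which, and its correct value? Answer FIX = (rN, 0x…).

FIX = (r4, 0xff)

[0] flags=0000 → (cmp)
[1] flags=0000 LE?F → skip
[2] flags=0000 LS?T → r1=0xea
[3] flags=1000 → (cmp)
[4] flags=1000 VS?F → skip
[5] flags=1000 MI?T → r0=0xbd
[6] flags=1000 LE?T → r4=0xff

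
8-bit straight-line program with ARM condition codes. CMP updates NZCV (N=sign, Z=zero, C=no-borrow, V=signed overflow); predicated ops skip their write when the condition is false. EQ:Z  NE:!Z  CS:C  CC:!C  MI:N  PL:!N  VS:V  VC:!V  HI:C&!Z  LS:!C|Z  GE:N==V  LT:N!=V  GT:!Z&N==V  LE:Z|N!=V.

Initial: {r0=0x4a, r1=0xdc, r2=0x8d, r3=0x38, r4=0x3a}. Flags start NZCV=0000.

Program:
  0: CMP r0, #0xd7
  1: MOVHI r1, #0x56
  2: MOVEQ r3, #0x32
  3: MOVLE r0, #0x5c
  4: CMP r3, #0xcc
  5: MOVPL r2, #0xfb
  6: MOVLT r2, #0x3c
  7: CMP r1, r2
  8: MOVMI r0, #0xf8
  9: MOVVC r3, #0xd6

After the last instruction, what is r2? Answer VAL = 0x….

VAL = 0xfb

[0] flags=0000 → (cmp)
[1] flags=0000 HI?F → skip
[2] flags=0000 EQ?F → skip
[3] flags=0000 LE?F → skip
[4] flags=0000 → (cmp)
[5] flags=0000 PL?T → r2=0xfb
[6] flags=0000 LT?F → skip
[7] flags=1000 → (cmp)
[8] flags=1000 MI?T → r0=0xf8
[9] flags=1000 VC?T → r3=0xd6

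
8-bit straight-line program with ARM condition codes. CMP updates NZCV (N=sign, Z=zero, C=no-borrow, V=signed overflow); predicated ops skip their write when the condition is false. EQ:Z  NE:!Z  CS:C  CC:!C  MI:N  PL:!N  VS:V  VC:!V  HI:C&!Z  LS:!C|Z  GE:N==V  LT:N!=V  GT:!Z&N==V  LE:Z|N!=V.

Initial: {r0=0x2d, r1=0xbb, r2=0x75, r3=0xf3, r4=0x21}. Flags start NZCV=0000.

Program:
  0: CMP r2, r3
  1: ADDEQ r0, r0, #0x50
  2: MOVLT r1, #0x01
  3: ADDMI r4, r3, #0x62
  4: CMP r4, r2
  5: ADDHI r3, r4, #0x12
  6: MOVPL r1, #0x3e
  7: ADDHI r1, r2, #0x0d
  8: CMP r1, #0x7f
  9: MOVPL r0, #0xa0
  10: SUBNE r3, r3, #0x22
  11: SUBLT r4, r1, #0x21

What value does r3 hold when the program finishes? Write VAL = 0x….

0: ✓ CMP  NZCV=1001
1: · ADDEQ
2: · MOVLT
3: ✓ ADDMI  r4←0x55
4: ✓ CMP  NZCV=1000
5: · ADDHI
6: · MOVPL
7: · ADDHI
8: ✓ CMP  NZCV=0011
9: ✓ MOVPL  r0←0xa0
10: ✓ SUBNE  r3←0xd1
11: ✓ SUBLT  r4←0x9a

VAL = 0xd1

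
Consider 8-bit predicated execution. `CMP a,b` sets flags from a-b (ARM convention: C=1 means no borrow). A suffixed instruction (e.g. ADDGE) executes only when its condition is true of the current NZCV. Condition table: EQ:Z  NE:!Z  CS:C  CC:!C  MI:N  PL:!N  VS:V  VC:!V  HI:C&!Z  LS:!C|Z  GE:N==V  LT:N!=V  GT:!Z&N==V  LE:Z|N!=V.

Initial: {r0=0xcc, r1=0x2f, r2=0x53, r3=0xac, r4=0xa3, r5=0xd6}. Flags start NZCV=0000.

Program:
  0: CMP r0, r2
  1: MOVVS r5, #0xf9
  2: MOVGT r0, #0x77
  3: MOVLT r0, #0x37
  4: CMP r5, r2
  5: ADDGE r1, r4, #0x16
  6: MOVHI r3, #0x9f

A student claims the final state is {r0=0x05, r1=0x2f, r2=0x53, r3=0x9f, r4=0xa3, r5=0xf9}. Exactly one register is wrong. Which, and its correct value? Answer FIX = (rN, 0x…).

FIX = (r0, 0x37)

0: ✓ CMP  NZCV=0011
1: ✓ MOVVS  r5←0xf9
2: · MOVGT
3: ✓ MOVLT  r0←0x37
4: ✓ CMP  NZCV=1010
5: · ADDGE
6: ✓ MOVHI  r3←0x9f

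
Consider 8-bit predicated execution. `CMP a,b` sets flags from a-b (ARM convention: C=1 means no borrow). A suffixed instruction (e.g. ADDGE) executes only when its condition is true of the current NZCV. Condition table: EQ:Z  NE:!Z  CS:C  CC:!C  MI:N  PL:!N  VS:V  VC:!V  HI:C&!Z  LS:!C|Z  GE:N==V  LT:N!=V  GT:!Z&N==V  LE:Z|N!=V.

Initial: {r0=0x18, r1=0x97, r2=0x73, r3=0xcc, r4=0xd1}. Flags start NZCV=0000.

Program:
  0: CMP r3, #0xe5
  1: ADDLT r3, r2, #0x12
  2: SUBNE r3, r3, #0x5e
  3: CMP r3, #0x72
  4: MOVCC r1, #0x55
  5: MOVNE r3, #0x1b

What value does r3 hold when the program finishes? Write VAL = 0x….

[0] flags=1000 → (cmp)
[1] flags=1000 LT?T → r3=0x85
[2] flags=1000 NE?T → r3=0x27
[3] flags=1000 → (cmp)
[4] flags=1000 CC?T → r1=0x55
[5] flags=1000 NE?T → r3=0x1b

VAL = 0x1b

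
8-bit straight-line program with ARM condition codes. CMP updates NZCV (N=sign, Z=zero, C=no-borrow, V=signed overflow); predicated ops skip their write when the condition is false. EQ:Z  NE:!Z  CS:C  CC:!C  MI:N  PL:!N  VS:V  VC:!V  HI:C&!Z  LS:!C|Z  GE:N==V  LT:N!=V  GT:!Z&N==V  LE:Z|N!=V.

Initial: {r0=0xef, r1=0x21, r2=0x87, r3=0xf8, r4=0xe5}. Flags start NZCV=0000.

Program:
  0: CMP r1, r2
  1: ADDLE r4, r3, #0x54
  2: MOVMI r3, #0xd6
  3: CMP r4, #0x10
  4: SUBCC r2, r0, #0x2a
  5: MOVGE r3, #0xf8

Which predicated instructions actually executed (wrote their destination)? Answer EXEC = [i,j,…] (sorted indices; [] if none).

0: ✓ CMP  NZCV=1001
1: · ADDLE
2: ✓ MOVMI  r3←0xd6
3: ✓ CMP  NZCV=1010
4: · SUBCC
5: · MOVGE

EXEC = [2]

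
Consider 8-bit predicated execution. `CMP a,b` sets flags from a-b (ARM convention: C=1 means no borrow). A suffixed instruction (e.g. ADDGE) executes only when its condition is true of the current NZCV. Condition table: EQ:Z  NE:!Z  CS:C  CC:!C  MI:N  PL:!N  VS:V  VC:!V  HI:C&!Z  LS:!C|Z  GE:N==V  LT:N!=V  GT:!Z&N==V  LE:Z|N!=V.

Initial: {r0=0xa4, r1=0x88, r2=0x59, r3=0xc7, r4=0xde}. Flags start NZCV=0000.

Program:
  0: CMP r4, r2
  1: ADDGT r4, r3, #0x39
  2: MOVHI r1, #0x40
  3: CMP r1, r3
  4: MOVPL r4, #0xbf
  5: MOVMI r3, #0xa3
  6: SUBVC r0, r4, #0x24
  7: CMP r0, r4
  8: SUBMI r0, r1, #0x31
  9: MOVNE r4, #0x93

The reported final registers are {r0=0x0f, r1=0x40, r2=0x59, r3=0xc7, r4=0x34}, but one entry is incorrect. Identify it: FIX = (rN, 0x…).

0: ✓ CMP  NZCV=1010
1: · ADDGT
2: ✓ MOVHI  r1←0x40
3: ✓ CMP  NZCV=0000
4: ✓ MOVPL  r4←0xbf
5: · MOVMI
6: ✓ SUBVC  r0←0x9b
7: ✓ CMP  NZCV=1000
8: ✓ SUBMI  r0←0x0f
9: ✓ MOVNE  r4←0x93

FIX = (r4, 0x93)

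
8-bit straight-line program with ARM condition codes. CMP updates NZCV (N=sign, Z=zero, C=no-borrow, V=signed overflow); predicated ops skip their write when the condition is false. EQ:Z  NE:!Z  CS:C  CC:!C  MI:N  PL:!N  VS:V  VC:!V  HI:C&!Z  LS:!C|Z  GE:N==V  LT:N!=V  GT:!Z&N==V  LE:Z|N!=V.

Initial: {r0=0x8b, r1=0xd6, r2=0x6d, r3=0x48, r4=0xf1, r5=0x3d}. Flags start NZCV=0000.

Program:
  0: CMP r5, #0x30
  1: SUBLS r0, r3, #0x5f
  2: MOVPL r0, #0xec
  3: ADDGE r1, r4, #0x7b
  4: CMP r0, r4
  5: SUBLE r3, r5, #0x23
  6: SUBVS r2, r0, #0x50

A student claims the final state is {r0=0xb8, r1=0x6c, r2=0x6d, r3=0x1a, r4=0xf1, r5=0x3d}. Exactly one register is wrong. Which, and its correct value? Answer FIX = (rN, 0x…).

FIX = (r0, 0xec)

0: ✓ CMP  NZCV=0010
1: · SUBLS
2: ✓ MOVPL  r0←0xec
3: ✓ ADDGE  r1←0x6c
4: ✓ CMP  NZCV=1000
5: ✓ SUBLE  r3←0x1a
6: · SUBVS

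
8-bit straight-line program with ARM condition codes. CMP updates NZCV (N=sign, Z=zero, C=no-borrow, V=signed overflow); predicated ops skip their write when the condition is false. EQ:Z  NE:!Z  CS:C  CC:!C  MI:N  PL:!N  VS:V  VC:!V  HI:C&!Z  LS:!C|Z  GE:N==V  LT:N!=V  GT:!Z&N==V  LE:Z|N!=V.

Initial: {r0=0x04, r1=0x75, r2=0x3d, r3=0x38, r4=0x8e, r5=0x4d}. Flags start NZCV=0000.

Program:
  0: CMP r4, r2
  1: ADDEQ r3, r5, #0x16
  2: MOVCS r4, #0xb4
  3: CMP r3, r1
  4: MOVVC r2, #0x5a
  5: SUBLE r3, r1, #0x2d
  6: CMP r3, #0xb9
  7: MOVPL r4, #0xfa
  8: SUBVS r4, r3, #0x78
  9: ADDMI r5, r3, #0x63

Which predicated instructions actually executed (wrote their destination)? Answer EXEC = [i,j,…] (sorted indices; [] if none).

EXEC = [2,4,5,8,9]

[0] flags=0011 → (cmp)
[1] flags=0011 EQ?F → skip
[2] flags=0011 CS?T → r4=0xb4
[3] flags=1000 → (cmp)
[4] flags=1000 VC?T → r2=0x5a
[5] flags=1000 LE?T → r3=0x48
[6] flags=1001 → (cmp)
[7] flags=1001 PL?F → skip
[8] flags=1001 VS?T → r4=0xd0
[9] flags=1001 MI?T → r5=0xab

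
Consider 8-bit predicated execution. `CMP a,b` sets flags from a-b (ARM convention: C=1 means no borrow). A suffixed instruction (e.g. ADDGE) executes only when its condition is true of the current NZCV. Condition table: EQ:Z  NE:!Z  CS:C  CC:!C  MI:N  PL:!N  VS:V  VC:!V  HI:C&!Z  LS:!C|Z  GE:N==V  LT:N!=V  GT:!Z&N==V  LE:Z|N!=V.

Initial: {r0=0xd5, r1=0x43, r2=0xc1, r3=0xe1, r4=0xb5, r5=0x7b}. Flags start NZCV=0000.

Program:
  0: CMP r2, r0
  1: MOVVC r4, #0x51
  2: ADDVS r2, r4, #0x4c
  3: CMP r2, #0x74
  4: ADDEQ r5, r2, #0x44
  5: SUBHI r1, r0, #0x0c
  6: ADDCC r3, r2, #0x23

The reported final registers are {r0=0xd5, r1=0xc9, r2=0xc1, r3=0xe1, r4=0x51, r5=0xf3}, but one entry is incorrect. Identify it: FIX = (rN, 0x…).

0: ✓ CMP  NZCV=1000
1: ✓ MOVVC  r4←0x51
2: · ADDVS
3: ✓ CMP  NZCV=0011
4: · ADDEQ
5: ✓ SUBHI  r1←0xc9
6: · ADDCC

FIX = (r5, 0x7b)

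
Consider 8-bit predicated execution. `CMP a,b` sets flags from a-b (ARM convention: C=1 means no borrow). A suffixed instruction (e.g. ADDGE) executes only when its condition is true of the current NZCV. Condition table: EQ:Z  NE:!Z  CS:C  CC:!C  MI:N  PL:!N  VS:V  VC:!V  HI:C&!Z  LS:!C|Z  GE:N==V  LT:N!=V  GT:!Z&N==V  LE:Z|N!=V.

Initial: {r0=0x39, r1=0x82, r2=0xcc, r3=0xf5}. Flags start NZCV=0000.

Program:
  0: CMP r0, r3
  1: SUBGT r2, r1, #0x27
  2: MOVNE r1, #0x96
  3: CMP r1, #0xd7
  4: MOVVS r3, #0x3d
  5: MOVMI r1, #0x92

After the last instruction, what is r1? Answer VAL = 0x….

VAL = 0x92

0: ✓ CMP  NZCV=0000
1: ✓ SUBGT  r2←0x5b
2: ✓ MOVNE  r1←0x96
3: ✓ CMP  NZCV=1000
4: · MOVVS
5: ✓ MOVMI  r1←0x92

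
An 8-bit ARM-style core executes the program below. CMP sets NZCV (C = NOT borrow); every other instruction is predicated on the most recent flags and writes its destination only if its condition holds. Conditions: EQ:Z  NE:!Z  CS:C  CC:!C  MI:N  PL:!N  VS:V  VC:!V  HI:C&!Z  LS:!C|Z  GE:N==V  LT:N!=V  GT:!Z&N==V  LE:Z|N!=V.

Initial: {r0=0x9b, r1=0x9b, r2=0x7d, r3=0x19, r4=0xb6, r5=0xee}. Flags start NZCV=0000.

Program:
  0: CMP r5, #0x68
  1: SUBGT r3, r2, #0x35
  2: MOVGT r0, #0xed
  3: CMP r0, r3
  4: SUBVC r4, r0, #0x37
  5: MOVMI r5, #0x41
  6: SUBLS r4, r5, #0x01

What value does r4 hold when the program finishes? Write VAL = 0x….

0: ✓ CMP  NZCV=1010
1: · SUBGT
2: · MOVGT
3: ✓ CMP  NZCV=1010
4: ✓ SUBVC  r4←0x64
5: ✓ MOVMI  r5←0x41
6: · SUBLS

VAL = 0x64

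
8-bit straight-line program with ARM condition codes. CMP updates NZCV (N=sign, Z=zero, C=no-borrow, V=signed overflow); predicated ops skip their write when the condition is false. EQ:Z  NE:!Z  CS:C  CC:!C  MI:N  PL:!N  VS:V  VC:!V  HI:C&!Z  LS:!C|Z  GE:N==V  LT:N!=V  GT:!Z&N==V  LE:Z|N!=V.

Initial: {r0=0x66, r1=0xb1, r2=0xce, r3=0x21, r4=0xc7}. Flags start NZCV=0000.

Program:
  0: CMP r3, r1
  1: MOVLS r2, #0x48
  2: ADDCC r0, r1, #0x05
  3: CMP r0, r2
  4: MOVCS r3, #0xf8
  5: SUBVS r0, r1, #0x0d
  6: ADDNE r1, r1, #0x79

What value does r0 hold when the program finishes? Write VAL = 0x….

0: ✓ CMP  NZCV=0000
1: ✓ MOVLS  r2←0x48
2: ✓ ADDCC  r0←0xb6
3: ✓ CMP  NZCV=0011
4: ✓ MOVCS  r3←0xf8
5: ✓ SUBVS  r0←0xa4
6: ✓ ADDNE  r1←0x2a

VAL = 0xa4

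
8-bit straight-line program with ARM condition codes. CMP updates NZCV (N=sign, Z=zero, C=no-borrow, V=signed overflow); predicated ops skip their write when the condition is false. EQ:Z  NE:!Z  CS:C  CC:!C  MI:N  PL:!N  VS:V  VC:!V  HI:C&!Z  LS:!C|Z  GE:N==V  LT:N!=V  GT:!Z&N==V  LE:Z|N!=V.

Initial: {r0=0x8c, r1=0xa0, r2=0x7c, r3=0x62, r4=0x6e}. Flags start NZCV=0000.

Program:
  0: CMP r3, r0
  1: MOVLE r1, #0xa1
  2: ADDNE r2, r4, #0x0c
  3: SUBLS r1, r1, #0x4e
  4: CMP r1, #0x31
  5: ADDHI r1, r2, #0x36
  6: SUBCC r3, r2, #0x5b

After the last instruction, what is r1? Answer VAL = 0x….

VAL = 0xb0

[0] flags=1001 → (cmp)
[1] flags=1001 LE?F → skip
[2] flags=1001 NE?T → r2=0x7a
[3] flags=1001 LS?T → r1=0x52
[4] flags=0010 → (cmp)
[5] flags=0010 HI?T → r1=0xb0
[6] flags=0010 CC?F → skip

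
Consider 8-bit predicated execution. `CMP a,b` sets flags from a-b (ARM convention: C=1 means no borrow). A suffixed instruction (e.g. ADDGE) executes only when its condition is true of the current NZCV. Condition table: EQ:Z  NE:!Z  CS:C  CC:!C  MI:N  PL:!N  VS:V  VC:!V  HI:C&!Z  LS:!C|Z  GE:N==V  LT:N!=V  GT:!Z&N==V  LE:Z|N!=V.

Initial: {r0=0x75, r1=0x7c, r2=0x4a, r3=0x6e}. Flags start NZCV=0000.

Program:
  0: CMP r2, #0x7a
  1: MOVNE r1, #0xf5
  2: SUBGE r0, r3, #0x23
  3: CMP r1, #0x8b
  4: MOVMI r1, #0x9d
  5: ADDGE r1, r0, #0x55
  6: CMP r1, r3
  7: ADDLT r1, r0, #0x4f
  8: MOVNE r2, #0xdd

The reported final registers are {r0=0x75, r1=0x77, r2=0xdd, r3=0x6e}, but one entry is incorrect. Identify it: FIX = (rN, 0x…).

FIX = (r1, 0xc4)

0: ✓ CMP  NZCV=1000
1: ✓ MOVNE  r1←0xf5
2: · SUBGE
3: ✓ CMP  NZCV=0010
4: · MOVMI
5: ✓ ADDGE  r1←0xca
6: ✓ CMP  NZCV=0011
7: ✓ ADDLT  r1←0xc4
8: ✓ MOVNE  r2←0xdd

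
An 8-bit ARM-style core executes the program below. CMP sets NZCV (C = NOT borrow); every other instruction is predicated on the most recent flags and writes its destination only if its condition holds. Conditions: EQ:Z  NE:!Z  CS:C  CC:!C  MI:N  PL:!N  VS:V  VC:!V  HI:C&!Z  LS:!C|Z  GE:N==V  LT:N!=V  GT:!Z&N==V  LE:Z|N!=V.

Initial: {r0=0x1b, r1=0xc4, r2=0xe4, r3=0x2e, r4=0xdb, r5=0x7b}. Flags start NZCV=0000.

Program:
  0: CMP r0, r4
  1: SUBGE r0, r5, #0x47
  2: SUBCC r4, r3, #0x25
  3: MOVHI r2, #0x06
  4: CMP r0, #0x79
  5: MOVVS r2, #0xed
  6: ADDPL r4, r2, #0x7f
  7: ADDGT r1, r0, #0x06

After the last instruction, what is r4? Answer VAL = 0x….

VAL = 0x09

0: ✓ CMP  NZCV=0000
1: ✓ SUBGE  r0←0x34
2: ✓ SUBCC  r4←0x09
3: · MOVHI
4: ✓ CMP  NZCV=1000
5: · MOVVS
6: · ADDPL
7: · ADDGT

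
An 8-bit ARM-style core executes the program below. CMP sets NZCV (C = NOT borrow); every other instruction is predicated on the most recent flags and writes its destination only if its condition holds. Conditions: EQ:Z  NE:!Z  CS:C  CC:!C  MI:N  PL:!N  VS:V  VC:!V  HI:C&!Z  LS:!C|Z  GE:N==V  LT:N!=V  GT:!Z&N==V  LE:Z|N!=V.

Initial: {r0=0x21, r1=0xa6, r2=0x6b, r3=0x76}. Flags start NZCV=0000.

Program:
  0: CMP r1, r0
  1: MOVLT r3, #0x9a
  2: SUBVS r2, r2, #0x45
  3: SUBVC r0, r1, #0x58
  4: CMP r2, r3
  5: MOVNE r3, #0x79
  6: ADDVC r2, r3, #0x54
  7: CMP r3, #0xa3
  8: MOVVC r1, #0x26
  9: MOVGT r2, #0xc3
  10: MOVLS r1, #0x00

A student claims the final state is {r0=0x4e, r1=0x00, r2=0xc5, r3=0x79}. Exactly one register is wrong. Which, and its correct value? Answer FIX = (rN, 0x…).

[0] flags=1010 → (cmp)
[1] flags=1010 LT?T → r3=0x9a
[2] flags=1010 VS?F → skip
[3] flags=1010 VC?T → r0=0x4e
[4] flags=1001 → (cmp)
[5] flags=1001 NE?T → r3=0x79
[6] flags=1001 VC?F → skip
[7] flags=1001 → (cmp)
[8] flags=1001 VC?F → skip
[9] flags=1001 GT?T → r2=0xc3
[10] flags=1001 LS?T → r1=0x00

FIX = (r2, 0xc3)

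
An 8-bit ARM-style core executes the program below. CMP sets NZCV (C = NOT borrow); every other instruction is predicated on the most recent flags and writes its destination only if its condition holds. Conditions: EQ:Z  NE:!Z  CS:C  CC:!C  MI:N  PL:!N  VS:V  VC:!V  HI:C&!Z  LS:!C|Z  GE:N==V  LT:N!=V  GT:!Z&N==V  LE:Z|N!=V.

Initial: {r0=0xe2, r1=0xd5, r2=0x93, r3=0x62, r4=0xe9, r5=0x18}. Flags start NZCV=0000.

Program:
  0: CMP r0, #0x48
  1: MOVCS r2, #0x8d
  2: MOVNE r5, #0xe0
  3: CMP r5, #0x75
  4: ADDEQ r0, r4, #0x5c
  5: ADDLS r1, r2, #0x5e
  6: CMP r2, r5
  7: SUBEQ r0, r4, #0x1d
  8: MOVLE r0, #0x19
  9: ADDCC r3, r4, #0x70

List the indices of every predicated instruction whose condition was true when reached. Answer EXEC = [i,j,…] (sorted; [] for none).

EXEC = [1,2,8,9]

0: ✓ CMP  NZCV=1010
1: ✓ MOVCS  r2←0x8d
2: ✓ MOVNE  r5←0xe0
3: ✓ CMP  NZCV=0011
4: · ADDEQ
5: · ADDLS
6: ✓ CMP  NZCV=1000
7: · SUBEQ
8: ✓ MOVLE  r0←0x19
9: ✓ ADDCC  r3←0x59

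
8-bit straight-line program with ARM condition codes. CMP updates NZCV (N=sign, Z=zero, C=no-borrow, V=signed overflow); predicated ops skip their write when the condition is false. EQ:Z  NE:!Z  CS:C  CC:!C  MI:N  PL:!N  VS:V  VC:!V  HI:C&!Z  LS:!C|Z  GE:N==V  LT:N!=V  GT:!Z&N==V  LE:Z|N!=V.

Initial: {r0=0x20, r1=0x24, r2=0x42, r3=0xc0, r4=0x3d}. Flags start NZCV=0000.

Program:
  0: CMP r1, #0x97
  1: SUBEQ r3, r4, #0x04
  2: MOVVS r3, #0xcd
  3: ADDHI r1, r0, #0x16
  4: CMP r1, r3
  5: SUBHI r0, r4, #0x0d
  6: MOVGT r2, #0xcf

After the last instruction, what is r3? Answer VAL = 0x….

[0] flags=1001 → (cmp)
[1] flags=1001 EQ?F → skip
[2] flags=1001 VS?T → r3=0xcd
[3] flags=1001 HI?F → skip
[4] flags=0000 → (cmp)
[5] flags=0000 HI?F → skip
[6] flags=0000 GT?T → r2=0xcf

VAL = 0xcd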